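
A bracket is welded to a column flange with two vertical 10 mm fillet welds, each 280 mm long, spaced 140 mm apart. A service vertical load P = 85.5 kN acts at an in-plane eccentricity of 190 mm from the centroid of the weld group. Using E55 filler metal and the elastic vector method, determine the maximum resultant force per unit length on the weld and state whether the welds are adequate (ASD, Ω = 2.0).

f_max ≈ 485 N/mm; adequate

E55XX → F_EXX = 550 MPa.
Total weld length L_w = 560 mm. Treat welds as unit-width lines.
Polar moment about centroid: J = 2[d³/12 + d(b/2)²] = 2[280³/12 + 280×70²] = 6403000 mm³.
Direct shear f_v = P/L_w = 85.5×10³ / 560 = 152.7 N/mm (vertical).
Torsion M = P·e = 85.5×10³ × 190 = 16245000 N·mm.
Critical point at (x, y) = (70, 140) from centroid. f_tx = M·y/J = 355.2 N/mm; f_ty = M·x/J = 177.6 N/mm.
Resultant f_max = √[f_tx² + (f_v + f_ty)²] = √[355.2² + (152.7 + 177.6)²] = 485 N/mm.
Capacity per unit length: r_n/Ω = (1/2.0) × 0.6 × 550 × (0.707 × 10) = 1167 N/mm.
485 ≤ 1167 → adequate.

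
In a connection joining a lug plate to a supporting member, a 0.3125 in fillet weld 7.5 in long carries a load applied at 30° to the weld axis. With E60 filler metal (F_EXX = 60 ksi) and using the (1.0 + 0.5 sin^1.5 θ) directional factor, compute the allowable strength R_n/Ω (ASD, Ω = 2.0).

R_n/Ω ≈ 35.1 kips

t_e = 0.707 × 0.3125 = 0.2209 in; A_we = 0.2209 × 7.5 = 1.657 in².
Directional factor: 1.0 + 0.5 sin^1.5(30°) = 1.177.
F_nw = 0.6 × 60 × 1.177 = 42.36 ksi.
R_n/Ω = (42.36 × 1.657) / 2.0 = 35.1 kips.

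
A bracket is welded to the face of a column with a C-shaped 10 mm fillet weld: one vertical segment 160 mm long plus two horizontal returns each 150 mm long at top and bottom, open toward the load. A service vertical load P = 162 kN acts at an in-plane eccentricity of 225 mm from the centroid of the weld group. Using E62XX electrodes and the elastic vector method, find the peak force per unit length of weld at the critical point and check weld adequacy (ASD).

f_max ≈ 1670 N/mm; NOT adequate

E62XX → F_EXX = 620 MPa.
Total weld length L_w = 460 mm. Treat welds as unit-width lines.
Centroid: x̄ = 2×150×75 / 460 = 48.91 mm from the vertical weld.
Polar moment about centroid: J = I_x + I_y = [160³/12 + 2×150×80²] + [160×48.91² + 2(150³/12 + 150×26.09²)] = 3411000 mm³.
Direct shear f_v = P/L_w = 162×10³ / 460 = 352.2 N/mm (vertical).
Torsion M = P·e = 162×10³ × 225 = 36450000 N·mm.
Critical point at (x, y) = (101.1, 80) from centroid. f_tx = M·y/J = 854.9 N/mm; f_ty = M·x/J = 1080 N/mm.
Resultant f_max = √[f_tx² + (f_v + f_ty)²] = √[854.9² + (352.2 + 1080)²] = 1668 N/mm.
Capacity per unit length: r_n/Ω = (1/2.0) × 0.6 × 620 × (0.707 × 10) = 1315 N/mm.
1668 > 1315 → NOT adequate.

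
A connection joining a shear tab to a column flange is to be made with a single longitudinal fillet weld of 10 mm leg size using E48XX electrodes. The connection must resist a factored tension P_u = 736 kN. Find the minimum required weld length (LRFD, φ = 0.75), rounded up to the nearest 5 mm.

E48XX → F_EXX = 480 MPa.
Throat t_e = 0.707 × 10 = 7.07 mm.
φr_n = 0.75 × 0.6 × 480 × 7.07 × 10⁻³ = 1.527 kN/mm.
L_req = P_u / φr_n = 736 / 1.527 = 482 mm total.
Round up → use L = 485 mm.

L = 485 mm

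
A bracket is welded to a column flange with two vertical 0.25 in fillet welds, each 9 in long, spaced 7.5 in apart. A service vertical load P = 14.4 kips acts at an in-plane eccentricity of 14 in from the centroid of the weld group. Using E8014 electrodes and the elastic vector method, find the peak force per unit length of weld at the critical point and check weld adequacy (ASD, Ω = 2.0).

E80XX → F_EXX = 80 ksi.
Total weld length L_w = 18 in. Treat welds as unit-width lines.
Polar moment about centroid: J = 2[d³/12 + d(b/2)²] = 2[9³/12 + 9×3.75²] = 374.6 in³.
Direct shear f_v = P/L_w = 14.4 / 18 = 0.8 kip/in (vertical).
Torsion M = P·e = 14.4 × 14 = 201.6 kip·in.
Critical point at (x, y) = (3.75, 4.5) from centroid. f_tx = M·y/J = 2.422 kip/in; f_ty = M·x/J = 2.018 kip/in.
Resultant f_max = √[f_tx² + (f_v + f_ty)²] = √[2.422² + (0.8 + 2.018)²] = 3.716 kip/in.
Capacity per unit length: r_n/Ω = (1/2.0) × 0.6 × 80 × (0.707 × 0.25) = 4.242 kip/in.
3.716 ≤ 4.242 → adequate.

f_max ≈ 3.72 kip/in; adequate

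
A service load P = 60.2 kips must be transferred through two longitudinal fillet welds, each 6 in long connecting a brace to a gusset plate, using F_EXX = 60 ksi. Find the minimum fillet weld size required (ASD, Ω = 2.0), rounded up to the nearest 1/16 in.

Total weld length L = 12 in.
Required throat t_e = P × Ω / (0.6 F_EXX × L) = 60.2 × 2.0 / (0.6 × 60 × 12) = 0.2787 in.
Required leg w = t_e / 0.707 = 0.3942 in → use 7/16 in.

w = 7/16 in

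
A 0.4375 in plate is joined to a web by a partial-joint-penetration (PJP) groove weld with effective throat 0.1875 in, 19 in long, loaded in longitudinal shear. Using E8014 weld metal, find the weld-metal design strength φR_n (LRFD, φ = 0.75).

φR_n ≈ 128 kip

E80XX → F_EXX = 80 ksi.
Effective throat (given) t_e = 0.1875 in.
A_we = 0.1875 × 19 = 3.562 in².
F_nw = 0.6 F_EXX = 48 ksi.
φR_n = 0.75 × 48 × 3.562 = 128.2 kip.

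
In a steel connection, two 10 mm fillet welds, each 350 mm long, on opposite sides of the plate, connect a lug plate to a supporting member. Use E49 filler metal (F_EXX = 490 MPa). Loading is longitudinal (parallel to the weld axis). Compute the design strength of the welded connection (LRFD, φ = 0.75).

φR_n ≈ 1090 kN

Effective throat t_e = 0.707 × 10 = 7.07 mm.
Total length L = 700 mm; A_we = 7.07 × 700 = 4949 mm².
F_nw = 0.6 F_EXX = 0.6 × 490 = 294 MPa.
φR_n = 0.75 × 294 × 4949 × 10⁻³ = 1091 kN.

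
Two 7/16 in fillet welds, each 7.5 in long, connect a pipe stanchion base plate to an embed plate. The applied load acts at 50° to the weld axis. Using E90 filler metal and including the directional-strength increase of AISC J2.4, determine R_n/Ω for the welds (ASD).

R_n/Ω ≈ 167 kips

E90XX → F_EXX = 90 ksi.
t_e = 0.707 × 0.4375 = 0.3093 in; A_we = 0.3093 × 15 = 4.64 in².
Directional factor: 1.0 + 0.5 sin^1.5(50°) = 1.335.
F_nw = 0.6 × 90 × 1.335 = 72.1 ksi.
R_n/Ω = (72.1 × 4.64) / 2.0 = 167.3 kips.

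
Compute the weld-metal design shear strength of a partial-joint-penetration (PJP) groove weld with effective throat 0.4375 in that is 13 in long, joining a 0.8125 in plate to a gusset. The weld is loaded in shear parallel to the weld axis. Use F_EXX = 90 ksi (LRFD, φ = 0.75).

φR_n ≈ 230 kips

Effective throat (given) t_e = 0.4375 in.
A_we = 0.4375 × 13 = 5.688 in².
F_nw = 0.6 F_EXX = 54 ksi.
φR_n = 0.75 × 54 × 5.688 = 230.3 kips.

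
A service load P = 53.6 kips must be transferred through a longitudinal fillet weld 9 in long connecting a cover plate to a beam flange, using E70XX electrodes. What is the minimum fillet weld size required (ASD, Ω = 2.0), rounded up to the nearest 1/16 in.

E70XX → F_EXX = 70 ksi.
Total weld length L = 9 in.
Required throat t_e = P × Ω / (0.6 F_EXX × L) = 53.6 × 2.0 / (0.6 × 70 × 9) = 0.2836 in.
Required leg w = t_e / 0.707 = 0.4011 in → use 7/16 in.

w = 7/16 in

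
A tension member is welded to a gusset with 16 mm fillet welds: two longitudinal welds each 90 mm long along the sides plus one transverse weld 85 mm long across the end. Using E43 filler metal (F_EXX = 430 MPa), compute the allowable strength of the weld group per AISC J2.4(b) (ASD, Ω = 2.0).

t_e = 0.707 × 16 = 11.31 mm.
R_nwl = 0.6 × 430 × 11.31 × 180 × 10⁻³ = 525.3 kN (longitudinal, 2 welds).
R_nwt = 0.6 × 430 × 11.31 × 85 × 10⁻³ = 248.1 kN (transverse, base value).
(i) R_nwl + R_nwt = 773.4 kN; (ii) 0.85 R_nwl + 1.5 R_nwt = 818.6 kN.
R_n = max = 818.6 kN [governs: (ii)]; R_n/Ω = 409.3 kN.

R_n/Ω ≈ 409 kN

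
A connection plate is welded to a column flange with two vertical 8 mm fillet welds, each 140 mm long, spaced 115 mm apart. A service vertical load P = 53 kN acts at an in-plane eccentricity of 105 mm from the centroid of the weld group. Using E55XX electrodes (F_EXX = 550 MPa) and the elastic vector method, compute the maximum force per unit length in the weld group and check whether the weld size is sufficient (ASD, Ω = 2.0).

f_max ≈ 506 N/mm; adequate

Total weld length L_w = 280 mm. Treat welds as unit-width lines.
Polar moment about centroid: J = 2[d³/12 + d(b/2)²] = 2[140³/12 + 140×57.5²] = 1383000 mm³.
Direct shear f_v = P/L_w = 53×10³ / 280 = 189.3 N/mm (vertical).
Torsion M = P·e = 53×10³ × 105 = 5565000 N·mm.
Critical point at (x, y) = (57.5, 70) from centroid. f_tx = M·y/J = 281.7 N/mm; f_ty = M·x/J = 231.4 N/mm.
Resultant f_max = √[f_tx² + (f_v + f_ty)²] = √[281.7² + (189.3 + 231.4)²] = 506.2 N/mm.
Capacity per unit length: r_n/Ω = (1/2.0) × 0.6 × 550 × (0.707 × 8) = 933.2 N/mm.
506.2 ≤ 933.2 → adequate.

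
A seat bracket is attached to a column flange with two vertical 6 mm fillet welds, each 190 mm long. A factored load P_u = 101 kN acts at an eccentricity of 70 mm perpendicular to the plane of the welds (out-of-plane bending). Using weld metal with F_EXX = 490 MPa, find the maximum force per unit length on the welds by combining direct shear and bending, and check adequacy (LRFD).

f_max ≈ 645 N/mm; adequate

L_w = 2 × 190 = 380 mm; section modulus (unit throat) S = 2 × L²/6 = 12030 mm².
Direct shear f_v = P/L_w = 101×10³/380 = 265.8 N/mm.
Moment M = P × e = 101×10³ × 70 = 7070000 N·mm; bending f_b = M/S = 587.5 N/mm.
f_max = √(f_v² + f_b²) = √(265.8² + 587.5²) = 644.9 N/mm.
φr_n = 0.75 × 0.6 × 490 × (0.707 × 6) = 935.4 N/mm → adequate.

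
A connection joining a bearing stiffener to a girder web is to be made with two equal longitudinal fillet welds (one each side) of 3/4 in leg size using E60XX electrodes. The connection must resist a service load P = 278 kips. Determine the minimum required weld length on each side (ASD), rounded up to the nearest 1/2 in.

E60XX → F_EXX = 60 ksi.
Throat t_e = 0.707 × 0.75 = 0.5302 in.
r_n/Ω = (0.6 × 60 × 0.5302) / 2.0 = 9.544 kip/in.
L_req = P / (r_n/Ω) = 278 / 9.544 = 29.13 in total.
Per side: 29.13 / 2 = 14.56 in.
Round up → use L = 15 in on each side.

L = 15 in on each side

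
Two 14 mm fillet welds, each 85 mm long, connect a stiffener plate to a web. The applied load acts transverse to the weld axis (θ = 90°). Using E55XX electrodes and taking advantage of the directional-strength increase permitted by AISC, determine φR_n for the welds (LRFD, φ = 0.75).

φR_n ≈ 625 kN

E55XX → F_EXX = 550 MPa.
t_e = 0.707 × 14 = 9.898 mm; A_we = 9.898 × 170 = 1683 mm².
Directional factor: 1.0 + 0.5 sin^1.5(90°) = 1.5.
F_nw = 0.6 × 550 × 1.5 = 495 MPa.
φR_n = 0.75 × 495 × 1683 × 10⁻³ = 624.7 kN.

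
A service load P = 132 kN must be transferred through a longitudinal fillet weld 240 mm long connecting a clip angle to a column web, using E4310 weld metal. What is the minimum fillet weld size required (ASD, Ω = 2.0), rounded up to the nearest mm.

w = 7 mm

E43XX → F_EXX = 430 MPa.
Total weld length L = 240 mm.
Required throat t_e = P × Ω / (0.6 F_EXX × L) = 132 × 2.0 / (0.6 × 430 × 240 × 10⁻³) = 4.264 mm.
Required leg w = t_e / 0.707 = 6.031 mm → use 7 mm.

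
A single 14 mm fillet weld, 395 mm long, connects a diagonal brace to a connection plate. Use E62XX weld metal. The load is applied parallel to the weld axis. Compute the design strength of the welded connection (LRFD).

φR_n ≈ 1090 kN

E62XX → F_EXX = 620 MPa.
Effective throat t_e = 0.707 × 14 = 9.898 mm.
Total length L = 395 mm; A_we = 9.898 × 395 = 3910 mm².
F_nw = 0.6 F_EXX = 0.6 × 620 = 372 MPa.
φR_n = 0.75 × 372 × 3910 × 10⁻³ = 1091 kN.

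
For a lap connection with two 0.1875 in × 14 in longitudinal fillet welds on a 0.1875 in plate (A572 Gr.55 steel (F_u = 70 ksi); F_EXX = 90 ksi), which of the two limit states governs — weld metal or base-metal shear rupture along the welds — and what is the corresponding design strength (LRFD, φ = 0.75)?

φR_n ≈ 150 kip (weld metal governs)

t_e = 0.707 × 0.1875 = 0.1326 in; L = 28 in.
Weld metal: φR_n = 0.75 × 0.6 × 90 × 0.1326 × 28 = 150.3 kip.
Base metal (shear rupture): φR_n = 0.75 × 0.6 × 70 × 0.1875 × 28 = 165.4 kip.
Governing: weld metal.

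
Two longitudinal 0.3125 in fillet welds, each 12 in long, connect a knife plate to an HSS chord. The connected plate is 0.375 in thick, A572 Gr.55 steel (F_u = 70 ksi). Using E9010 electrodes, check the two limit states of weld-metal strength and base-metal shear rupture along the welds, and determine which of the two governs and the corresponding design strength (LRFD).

φR_n ≈ 215 kip (weld metal governs)

E90XX → F_EXX = 90 ksi.
t_e = 0.707 × 0.3125 = 0.2209 in; L = 24 in.
Weld metal: φR_n = 0.75 × 0.6 × 90 × 0.2209 × 24 = 214.8 kip.
Base metal (shear rupture): φR_n = 0.75 × 0.6 × 70 × 0.375 × 24 = 283.5 kip.
Governing: weld metal.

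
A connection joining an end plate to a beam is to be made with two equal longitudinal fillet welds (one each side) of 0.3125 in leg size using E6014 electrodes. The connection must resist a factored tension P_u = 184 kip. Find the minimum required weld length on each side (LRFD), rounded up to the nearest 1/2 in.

L = 15.5 in on each side

E60XX → F_EXX = 60 ksi.
Throat t_e = 0.707 × 0.3125 = 0.2209 in.
φr_n = 0.75 × 0.6 × 60 × 0.2209 = 5.965 kip/in.
L_req = P_u / φr_n = 184 / 5.965 = 30.84 in total.
Per side: 30.84 / 2 = 15.42 in.
Round up → use L = 15.5 in on each side.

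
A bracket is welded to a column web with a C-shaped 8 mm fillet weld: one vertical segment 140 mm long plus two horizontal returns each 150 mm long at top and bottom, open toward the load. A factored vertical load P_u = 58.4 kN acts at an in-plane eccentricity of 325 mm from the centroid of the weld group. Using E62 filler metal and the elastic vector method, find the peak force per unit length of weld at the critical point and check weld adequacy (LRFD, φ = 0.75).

f_max ≈ 933 N/mm; adequate

E62XX → F_EXX = 620 MPa.
Total weld length L_w = 440 mm. Treat welds as unit-width lines.
Centroid: x̄ = 2×150×75 / 440 = 51.14 mm from the vertical weld.
Polar moment about centroid: J = I_x + I_y = [140³/12 + 2×150×70²] + [140×51.14² + 2(150³/12 + 150×23.86²)] = 2798000 mm³.
Direct shear f_v = P/L_w = 58.4×10³ / 440 = 132.7 N/mm (vertical).
Torsion M = P·e = 58.4×10³ × 325 = 18980000 N·mm.
Critical point at (x, y) = (98.86, 70) from centroid. f_tx = M·y/J = 474.8 N/mm; f_ty = M·x/J = 670.6 N/mm.
Resultant f_max = √[f_tx² + (f_v + f_ty)²] = √[474.8² + (132.7 + 670.6)²] = 933.2 N/mm.
Capacity per unit length: φr_n = 0.75 × 0.6 × 620 × (0.707 × 8) = 1578 N/mm.
933.2 ≤ 1578 → adequate.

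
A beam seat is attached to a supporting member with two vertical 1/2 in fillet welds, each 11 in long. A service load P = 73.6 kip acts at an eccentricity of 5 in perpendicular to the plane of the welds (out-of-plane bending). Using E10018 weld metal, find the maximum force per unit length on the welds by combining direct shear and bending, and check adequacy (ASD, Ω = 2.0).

E100XX → F_EXX = 100 ksi.
L_w = 2 × 11 = 22 in; section modulus (unit throat) S = 2 × L²/6 = 40.33 in².
Direct shear f_v = P/L_w = 73.6/22 = 3.345 kip/in.
Moment M = P × e = 73.6 × 5 = 368 kip·in; bending f_b = M/S = 9.124 kip/in.
f_max = √(f_v² + f_b²) = √(3.345² + 9.124²) = 9.718 kip/in.
r_n/Ω = (1/2.0) × 0.6 × 100 × (0.707 × 0.5) = 10.6 kip/in → adequate.

f_max ≈ 9.72 kip/in; adequate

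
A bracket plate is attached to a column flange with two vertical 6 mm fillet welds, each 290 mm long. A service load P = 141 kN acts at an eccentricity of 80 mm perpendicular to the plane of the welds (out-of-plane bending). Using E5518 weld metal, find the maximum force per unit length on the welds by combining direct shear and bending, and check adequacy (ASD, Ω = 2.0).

f_max ≈ 470 N/mm; adequate

E55XX → F_EXX = 550 MPa.
L_w = 2 × 290 = 580 mm; section modulus (unit throat) S = 2 × L²/6 = 28030 mm².
Direct shear f_v = P/L_w = 141×10³/580 = 243.1 N/mm.
Moment M = P × e = 141×10³ × 80 = 11280000 N·mm; bending f_b = M/S = 402.4 N/mm.
f_max = √(f_v² + f_b²) = √(243.1² + 402.4²) = 470.1 N/mm.
r_n/Ω = (1/2.0) × 0.6 × 550 × (0.707 × 6) = 699.9 N/mm → adequate.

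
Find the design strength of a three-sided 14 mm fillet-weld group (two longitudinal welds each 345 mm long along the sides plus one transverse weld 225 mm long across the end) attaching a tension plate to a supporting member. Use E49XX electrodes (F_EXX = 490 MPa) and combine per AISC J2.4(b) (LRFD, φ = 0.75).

φR_n ≈ 2020 kN

t_e = 0.707 × 14 = 9.898 mm.
R_nwl = 0.6 × 490 × 9.898 × 690 × 10⁻³ = 2008 kN (longitudinal, 2 welds).
R_nwt = 0.6 × 490 × 9.898 × 225 × 10⁻³ = 654.8 kN (transverse, base value).
(i) R_nwl + R_nwt = 2663 kN; (ii) 0.85 R_nwl + 1.5 R_nwt = 2689 kN.
R_n = max = 2689 kN [governs: (ii)]; φR_n = 2017 kN.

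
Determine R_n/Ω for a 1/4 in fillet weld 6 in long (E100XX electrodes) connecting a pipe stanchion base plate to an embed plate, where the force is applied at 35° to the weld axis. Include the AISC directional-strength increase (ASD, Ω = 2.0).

E100XX → F_EXX = 100 ksi.
t_e = 0.707 × 0.25 = 0.1767 in; A_we = 0.1767 × 6 = 1.06 in².
Directional factor: 1.0 + 0.5 sin^1.5(35°) = 1.217.
F_nw = 0.6 × 100 × 1.217 = 73.03 ksi.
R_n/Ω = (73.03 × 1.06) / 2.0 = 38.73 kip.

R_n/Ω ≈ 38.7 kip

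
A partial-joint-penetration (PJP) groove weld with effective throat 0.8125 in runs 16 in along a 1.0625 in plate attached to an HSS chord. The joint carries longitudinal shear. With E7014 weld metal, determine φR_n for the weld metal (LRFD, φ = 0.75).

φR_n ≈ 410 kip

E70XX → F_EXX = 70 ksi.
Effective throat (given) t_e = 0.8125 in.
A_we = 0.8125 × 16 = 13 in².
F_nw = 0.6 F_EXX = 42 ksi.
φR_n = 0.75 × 42 × 13 = 409.5 kip.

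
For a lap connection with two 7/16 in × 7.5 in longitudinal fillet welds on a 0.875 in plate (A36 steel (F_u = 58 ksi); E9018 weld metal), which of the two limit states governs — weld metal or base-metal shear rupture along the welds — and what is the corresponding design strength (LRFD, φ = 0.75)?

E90XX → F_EXX = 90 ksi.
t_e = 0.707 × 0.4375 = 0.3093 in; L = 15 in.
Weld metal: φR_n = 0.75 × 0.6 × 90 × 0.3093 × 15 = 187.9 kip.
Base metal (shear rupture): φR_n = 0.75 × 0.6 × 58 × 0.875 × 15 = 342.6 kip.
Governing: weld metal.

φR_n ≈ 188 kip (weld metal governs)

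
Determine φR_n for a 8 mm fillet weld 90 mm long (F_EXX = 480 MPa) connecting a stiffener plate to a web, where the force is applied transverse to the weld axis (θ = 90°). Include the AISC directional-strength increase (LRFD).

t_e = 0.707 × 8 = 5.656 mm; A_we = 5.656 × 90 = 509 mm².
Directional factor: 1.0 + 0.5 sin^1.5(90°) = 1.5.
F_nw = 0.6 × 480 × 1.5 = 432 MPa.
φR_n = 0.75 × 432 × 509 × 10⁻³ = 164.9 kN.

φR_n ≈ 165 kN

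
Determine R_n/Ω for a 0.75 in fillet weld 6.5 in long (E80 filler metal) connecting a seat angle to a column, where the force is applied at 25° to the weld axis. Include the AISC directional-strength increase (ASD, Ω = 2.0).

R_n/Ω ≈ 94.1 kip

E80XX → F_EXX = 80 ksi.
t_e = 0.707 × 0.75 = 0.5302 in; A_we = 0.5302 × 6.5 = 3.447 in².
Directional factor: 1.0 + 0.5 sin^1.5(25°) = 1.137.
F_nw = 0.6 × 80 × 1.137 = 54.59 ksi.
R_n/Ω = (54.59 × 3.447) / 2.0 = 94.08 kip.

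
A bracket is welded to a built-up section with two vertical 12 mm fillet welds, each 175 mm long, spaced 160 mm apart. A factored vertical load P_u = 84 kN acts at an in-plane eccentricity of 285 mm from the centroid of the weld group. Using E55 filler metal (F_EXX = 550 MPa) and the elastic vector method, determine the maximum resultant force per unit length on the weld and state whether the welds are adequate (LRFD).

Total weld length L_w = 350 mm. Treat welds as unit-width lines.
Polar moment about centroid: J = 2[d³/12 + d(b/2)²] = 2[175³/12 + 175×80²] = 3133000 mm³.
Direct shear f_v = P/L_w = 84×10³ / 350 = 240 N/mm (vertical).
Torsion M = P·e = 84×10³ × 285 = 23940000 N·mm.
Critical point at (x, y) = (80, 87.5) from centroid. f_tx = M·y/J = 668.6 N/mm; f_ty = M·x/J = 611.3 N/mm.
Resultant f_max = √[f_tx² + (f_v + f_ty)²] = √[668.6² + (240 + 611.3)²] = 1082 N/mm.
Capacity per unit length: φr_n = 0.75 × 0.6 × 550 × (0.707 × 12) = 2100 N/mm.
1082 ≤ 2100 → adequate.

f_max ≈ 1080 N/mm; adequate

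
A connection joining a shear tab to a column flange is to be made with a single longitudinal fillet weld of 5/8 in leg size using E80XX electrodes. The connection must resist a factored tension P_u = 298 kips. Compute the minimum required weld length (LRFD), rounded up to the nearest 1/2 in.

L = 19 in

E80XX → F_EXX = 80 ksi.
Throat t_e = 0.707 × 0.625 = 0.4419 in.
φr_n = 0.75 × 0.6 × 80 × 0.4419 = 15.91 kips/in.
L_req = P_u / φr_n = 298 / 15.91 = 18.73 in total.
Round up → use L = 19 in.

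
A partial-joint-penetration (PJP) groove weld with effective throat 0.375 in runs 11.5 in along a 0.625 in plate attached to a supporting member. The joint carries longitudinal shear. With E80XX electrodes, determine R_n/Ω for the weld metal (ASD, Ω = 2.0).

R_n/Ω ≈ 104 kip

E80XX → F_EXX = 80 ksi.
Effective throat (given) t_e = 0.375 in.
A_we = 0.375 × 11.5 = 4.312 in².
F_nw = 0.6 F_EXX = 48 ksi.
R_n/Ω = (48 × 4.312) / 2.0 = 103.5 kip.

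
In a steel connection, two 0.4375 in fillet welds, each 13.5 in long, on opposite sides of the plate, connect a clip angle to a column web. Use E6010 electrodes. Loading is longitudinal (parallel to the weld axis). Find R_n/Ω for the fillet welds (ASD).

R_n/Ω ≈ 150 kip

E60XX → F_EXX = 60 ksi.
Effective throat t_e = 0.707 × 0.4375 = 0.3093 in.
Total length L = 27 in; A_we = 0.3093 × 27 = 8.351 in².
F_nw = 0.6 F_EXX = 0.6 × 60 = 36 ksi.
R_n = 36 × 8.351 = 300.7 kip; R_n/Ω = 300.7/2.0 = 150.3 kip.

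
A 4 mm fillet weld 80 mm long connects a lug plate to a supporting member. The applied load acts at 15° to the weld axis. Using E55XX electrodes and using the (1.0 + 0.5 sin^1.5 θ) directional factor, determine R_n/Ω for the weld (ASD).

R_n/Ω ≈ 39.8 kN

E55XX → F_EXX = 550 MPa.
t_e = 0.707 × 4 = 2.828 mm; A_we = 2.828 × 80 = 226.2 mm².
Directional factor: 1.0 + 0.5 sin^1.5(15°) = 1.066.
F_nw = 0.6 × 550 × 1.066 = 351.7 MPa.
R_n/Ω = (351.7 × 226.2) / 2.0 × 10⁻³ = 39.79 kN.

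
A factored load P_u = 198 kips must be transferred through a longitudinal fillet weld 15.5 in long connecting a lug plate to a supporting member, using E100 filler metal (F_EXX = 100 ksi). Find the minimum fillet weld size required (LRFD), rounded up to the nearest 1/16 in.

Total weld length L = 15.5 in.
Required throat t_e = P_u / (φ × 0.6 F_EXX × L) = 198 / (0.75 × 0.6 × 100 × 15.5) = 0.2839 in.
Required leg w = t_e / 0.707 = 0.4015 in → use 7/16 in.

w = 7/16 in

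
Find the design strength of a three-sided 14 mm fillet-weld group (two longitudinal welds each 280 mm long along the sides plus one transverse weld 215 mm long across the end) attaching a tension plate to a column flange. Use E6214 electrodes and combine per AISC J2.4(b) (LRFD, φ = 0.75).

E62XX → F_EXX = 620 MPa.
t_e = 0.707 × 14 = 9.898 mm.
R_nwl = 0.6 × 620 × 9.898 × 560 × 10⁻³ = 2062 kN (longitudinal, 2 welds).
R_nwt = 0.6 × 620 × 9.898 × 215 × 10⁻³ = 791.6 kN (transverse, base value).
(i) R_nwl + R_nwt = 2854 kN; (ii) 0.85 R_nwl + 1.5 R_nwt = 2940 kN.
R_n = max = 2940 kN [governs: (ii)]; φR_n = 2205 kN.

φR_n ≈ 2210 kN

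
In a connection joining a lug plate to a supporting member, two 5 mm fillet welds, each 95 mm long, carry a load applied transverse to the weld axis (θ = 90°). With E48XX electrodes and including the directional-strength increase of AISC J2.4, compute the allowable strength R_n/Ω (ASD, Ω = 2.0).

E48XX → F_EXX = 480 MPa.
t_e = 0.707 × 5 = 3.535 mm; A_we = 3.535 × 190 = 671.6 mm².
Directional factor: 1.0 + 0.5 sin^1.5(90°) = 1.5.
F_nw = 0.6 × 480 × 1.5 = 432 MPa.
R_n/Ω = (432 × 671.6) / 2.0 × 10⁻³ = 145.1 kN.

R_n/Ω ≈ 145 kN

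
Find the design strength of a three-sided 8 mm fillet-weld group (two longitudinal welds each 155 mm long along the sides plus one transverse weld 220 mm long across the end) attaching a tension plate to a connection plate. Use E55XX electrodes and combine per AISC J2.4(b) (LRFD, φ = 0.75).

φR_n ≈ 831 kN

E55XX → F_EXX = 550 MPa.
t_e = 0.707 × 8 = 5.656 mm.
R_nwl = 0.6 × 550 × 5.656 × 310 × 10⁻³ = 578.6 kN (longitudinal, 2 welds).
R_nwt = 0.6 × 550 × 5.656 × 220 × 10⁻³ = 410.6 kN (transverse, base value).
(i) R_nwl + R_nwt = 989.2 kN; (ii) 0.85 R_nwl + 1.5 R_nwt = 1108 kN.
R_n = max = 1108 kN [governs: (ii)]; φR_n = 830.8 kN.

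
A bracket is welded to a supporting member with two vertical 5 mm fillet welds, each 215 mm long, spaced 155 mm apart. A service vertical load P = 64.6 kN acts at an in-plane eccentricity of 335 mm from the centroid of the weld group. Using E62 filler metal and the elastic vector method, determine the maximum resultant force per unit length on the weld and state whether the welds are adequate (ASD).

E62XX → F_EXX = 620 MPa.
Total weld length L_w = 430 mm. Treat welds as unit-width lines.
Polar moment about centroid: J = 2[d³/12 + d(b/2)²] = 2[215³/12 + 215×77.5²] = 4239000 mm³.
Direct shear f_v = P/L_w = 64.6×10³ / 430 = 150.2 N/mm (vertical).
Torsion M = P·e = 64.6×10³ × 335 = 21641000 N·mm.
Critical point at (x, y) = (77.5, 107.5) from centroid. f_tx = M·y/J = 548.8 N/mm; f_ty = M·x/J = 395.6 N/mm.
Resultant f_max = √[f_tx² + (f_v + f_ty)²] = √[548.8² + (150.2 + 395.6)²] = 774.1 N/mm.
Capacity per unit length: r_n/Ω = (1/2.0) × 0.6 × 620 × (0.707 × 5) = 657.5 N/mm.
774.1 > 657.5 → NOT adequate.

f_max ≈ 774 N/mm; NOT adequate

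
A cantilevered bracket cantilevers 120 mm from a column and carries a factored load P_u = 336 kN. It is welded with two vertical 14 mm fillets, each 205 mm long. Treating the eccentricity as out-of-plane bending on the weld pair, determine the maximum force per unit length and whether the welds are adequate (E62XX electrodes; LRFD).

E62XX → F_EXX = 620 MPa.
L_w = 2 × 205 = 410 mm; section modulus (unit throat) S = 2 × L²/6 = 14010 mm².
Direct shear f_v = P/L_w = 336×10³/410 = 819.5 N/mm.
Moment M = P × e = 336×10³ × 120 = 40320000 N·mm; bending f_b = M/S = 2878 N/mm.
f_max = √(f_v² + f_b²) = √(819.5² + 2878²) = 2993 N/mm.
φr_n = 0.75 × 0.6 × 620 × (0.707 × 14) = 2762 N/mm → NOT adequate.

f_max ≈ 2990 N/mm; NOT adequate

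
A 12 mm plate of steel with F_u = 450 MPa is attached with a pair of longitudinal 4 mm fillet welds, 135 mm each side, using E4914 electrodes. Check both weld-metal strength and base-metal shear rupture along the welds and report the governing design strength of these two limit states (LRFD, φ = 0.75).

E49XX → F_EXX = 490 MPa.
t_e = 0.707 × 4 = 2.828 mm; L = 270 mm.
Weld metal: φR_n = 0.75 × 0.6 × 490 × 2.828 × 270 × 10⁻³ = 168.4 kN.
Base metal (shear rupture): φR_n = 0.75 × 0.6 × 450 × 12 × 270 × 10⁻³ = 656.1 kN.
Governing: weld metal.

φR_n ≈ 168 kN (weld metal governs)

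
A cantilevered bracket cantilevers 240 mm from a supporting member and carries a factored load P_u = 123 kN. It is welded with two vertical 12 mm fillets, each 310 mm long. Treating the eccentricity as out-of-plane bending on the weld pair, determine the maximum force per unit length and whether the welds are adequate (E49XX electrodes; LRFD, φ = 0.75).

f_max ≈ 943 N/mm; adequate

E49XX → F_EXX = 490 MPa.
L_w = 2 × 310 = 620 mm; section modulus (unit throat) S = 2 × L²/6 = 32030 mm².
Direct shear f_v = P/L_w = 123×10³/620 = 198.4 N/mm.
Moment M = P × e = 123×10³ × 240 = 29520000 N·mm; bending f_b = M/S = 921.5 N/mm.
f_max = √(f_v² + f_b²) = √(198.4² + 921.5²) = 942.7 N/mm.
φr_n = 0.75 × 0.6 × 490 × (0.707 × 12) = 1871 N/mm → adequate.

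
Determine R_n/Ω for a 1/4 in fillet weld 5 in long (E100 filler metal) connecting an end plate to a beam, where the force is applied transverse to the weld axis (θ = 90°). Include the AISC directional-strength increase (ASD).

E100XX → F_EXX = 100 ksi.
t_e = 0.707 × 0.25 = 0.1767 in; A_we = 0.1767 × 5 = 0.8837 in².
Directional factor: 1.0 + 0.5 sin^1.5(90°) = 1.5.
F_nw = 0.6 × 100 × 1.5 = 90 ksi.
R_n/Ω = (90 × 0.8837) / 2.0 = 39.77 kip.

R_n/Ω ≈ 39.8 kip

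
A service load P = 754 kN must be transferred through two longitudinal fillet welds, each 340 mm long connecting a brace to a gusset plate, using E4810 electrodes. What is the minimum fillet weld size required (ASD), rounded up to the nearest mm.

E48XX → F_EXX = 480 MPa.
Total weld length L = 680 mm.
Required throat t_e = P × Ω / (0.6 F_EXX × L) = 754 × 2.0 / (0.6 × 480 × 680 × 10⁻³) = 7.7 mm.
Required leg w = t_e / 0.707 = 10.89 mm → use 11 mm.

w = 11 mm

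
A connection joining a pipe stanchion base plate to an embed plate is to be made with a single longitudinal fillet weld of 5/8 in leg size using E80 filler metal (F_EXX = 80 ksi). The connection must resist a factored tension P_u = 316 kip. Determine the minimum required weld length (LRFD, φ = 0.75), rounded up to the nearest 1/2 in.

L = 20 in

Throat t_e = 0.707 × 0.625 = 0.4419 in.
φr_n = 0.75 × 0.6 × 80 × 0.4419 = 15.91 kip/in.
L_req = P_u / φr_n = 316 / 15.91 = 19.86 in total.
Round up → use L = 20 in.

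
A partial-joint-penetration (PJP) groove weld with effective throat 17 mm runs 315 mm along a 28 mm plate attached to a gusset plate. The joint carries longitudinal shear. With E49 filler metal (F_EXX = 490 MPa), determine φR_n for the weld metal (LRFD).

Effective throat (given) t_e = 17 mm.
A_we = 17 × 315 = 5355 mm².
F_nw = 0.6 F_EXX = 294 MPa.
φR_n = 0.75 × 294 × 5355 × 10⁻³ = 1181 kN.

φR_n ≈ 1180 kN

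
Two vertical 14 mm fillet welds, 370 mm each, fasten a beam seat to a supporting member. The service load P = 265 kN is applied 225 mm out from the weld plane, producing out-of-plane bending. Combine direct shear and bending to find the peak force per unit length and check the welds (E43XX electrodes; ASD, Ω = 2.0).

E43XX → F_EXX = 430 MPa.
L_w = 2 × 370 = 740 mm; section modulus (unit throat) S = 2 × L²/6 = 45630 mm².
Direct shear f_v = P/L_w = 265×10³/740 = 358.1 N/mm.
Moment M = P × e = 265×10³ × 225 = 59625000 N·mm; bending f_b = M/S = 1307 N/mm.
f_max = √(f_v² + f_b²) = √(358.1² + 1307²) = 1355 N/mm.
r_n/Ω = (1/2.0) × 0.6 × 430 × (0.707 × 14) = 1277 N/mm → NOT adequate.

f_max ≈ 1350 N/mm; NOT adequate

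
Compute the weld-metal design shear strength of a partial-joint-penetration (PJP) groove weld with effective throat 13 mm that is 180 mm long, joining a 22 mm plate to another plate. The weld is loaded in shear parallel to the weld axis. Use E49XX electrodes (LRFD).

E49XX → F_EXX = 490 MPa.
Effective throat (given) t_e = 13 mm.
A_we = 13 × 180 = 2340 mm².
F_nw = 0.6 F_EXX = 294 MPa.
φR_n = 0.75 × 294 × 2340 × 10⁻³ = 516 kN.

φR_n ≈ 516 kN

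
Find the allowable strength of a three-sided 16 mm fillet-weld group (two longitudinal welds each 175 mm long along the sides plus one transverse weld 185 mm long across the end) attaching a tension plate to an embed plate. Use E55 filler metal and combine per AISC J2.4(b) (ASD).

E55XX → F_EXX = 550 MPa.
t_e = 0.707 × 16 = 11.31 mm.
R_nwl = 0.6 × 550 × 11.31 × 350 × 10⁻³ = 1307 kN (longitudinal, 2 welds).
R_nwt = 0.6 × 550 × 11.31 × 185 × 10⁻³ = 690.6 kN (transverse, base value).
(i) R_nwl + R_nwt = 1997 kN; (ii) 0.85 R_nwl + 1.5 R_nwt = 2146 kN.
R_n = max = 2146 kN [governs: (ii)]; R_n/Ω = 1073 kN.

R_n/Ω ≈ 1070 kN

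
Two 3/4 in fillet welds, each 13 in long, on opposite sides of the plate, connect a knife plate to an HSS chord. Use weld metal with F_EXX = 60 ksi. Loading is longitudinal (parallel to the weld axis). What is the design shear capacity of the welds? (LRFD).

φR_n ≈ 372 kip

Effective throat t_e = 0.707 × 0.75 = 0.5302 in.
Total length L = 26 in; A_we = 0.5302 × 26 = 13.79 in².
F_nw = 0.6 F_EXX = 0.6 × 60 = 36 ksi.
φR_n = 0.75 × 36 × 13.79 = 372.2 kip.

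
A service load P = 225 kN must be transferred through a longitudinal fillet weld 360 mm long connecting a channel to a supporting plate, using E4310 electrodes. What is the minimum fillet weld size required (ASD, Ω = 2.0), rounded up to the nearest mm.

E43XX → F_EXX = 430 MPa.
Total weld length L = 360 mm.
Required throat t_e = P × Ω / (0.6 F_EXX × L) = 225 × 2.0 / (0.6 × 430 × 360 × 10⁻³) = 4.845 mm.
Required leg w = t_e / 0.707 = 6.853 mm → use 7 mm.

w = 7 mm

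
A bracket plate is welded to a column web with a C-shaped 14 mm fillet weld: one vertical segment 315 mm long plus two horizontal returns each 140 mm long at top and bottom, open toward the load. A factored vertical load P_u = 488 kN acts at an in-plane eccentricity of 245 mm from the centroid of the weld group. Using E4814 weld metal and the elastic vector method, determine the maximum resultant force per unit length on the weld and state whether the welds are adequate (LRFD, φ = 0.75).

f_max ≈ 2670 N/mm; NOT adequate

E48XX → F_EXX = 480 MPa.
Total weld length L_w = 595 mm. Treat welds as unit-width lines.
Centroid: x̄ = 2×140×70 / 595 = 32.94 mm from the vertical weld.
Polar moment about centroid: J = I_x + I_y = [315³/12 + 2×140×157.5²] + [315×32.94² + 2(140³/12 + 140×37.06²)] = 10730000 mm³.
Direct shear f_v = P/L_w = 488×10³ / 595 = 820.2 N/mm (vertical).
Torsion M = P·e = 488×10³ × 245 = 119560000 N·mm.
Critical point at (x, y) = (107.1, 157.5) from centroid. f_tx = M·y/J = 1754 N/mm; f_ty = M·x/J = 1192 N/mm.
Resultant f_max = √[f_tx² + (f_v + f_ty)²] = √[1754² + (820.2 + 1192)²] = 2670 N/mm.
Capacity per unit length: φr_n = 0.75 × 0.6 × 480 × (0.707 × 14) = 2138 N/mm.
2670 > 2138 → NOT adequate.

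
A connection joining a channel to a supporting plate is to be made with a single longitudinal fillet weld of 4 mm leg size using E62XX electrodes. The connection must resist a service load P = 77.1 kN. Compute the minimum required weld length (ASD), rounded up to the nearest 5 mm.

E62XX → F_EXX = 620 MPa.
Throat t_e = 0.707 × 4 = 2.828 mm.
r_n/Ω = (0.6 × 620 × 2.828) / 2.0 = 526 N/mm = 0.526 kN/mm.
L_req = P / (r_n/Ω) = 77.1 / 0.526 = 146.6 mm total.
Round up → use L = 150 mm.

L = 150 mm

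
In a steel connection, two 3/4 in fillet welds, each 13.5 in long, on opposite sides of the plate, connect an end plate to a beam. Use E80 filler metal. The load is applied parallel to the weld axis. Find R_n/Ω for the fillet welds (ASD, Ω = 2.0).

R_n/Ω ≈ 344 kip

E80XX → F_EXX = 80 ksi.
Effective throat t_e = 0.707 × 0.75 = 0.5302 in.
Total length L = 27 in; A_we = 0.5302 × 27 = 14.32 in².
F_nw = 0.6 F_EXX = 0.6 × 80 = 48 ksi.
R_n = 48 × 14.32 = 687.2 kip; R_n/Ω = 687.2/2.0 = 343.6 kip.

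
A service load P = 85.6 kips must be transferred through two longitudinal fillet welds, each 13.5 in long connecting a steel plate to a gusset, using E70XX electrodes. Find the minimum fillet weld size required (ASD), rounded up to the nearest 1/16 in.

w = 1/4 in

E70XX → F_EXX = 70 ksi.
Total weld length L = 27 in.
Required throat t_e = P × Ω / (0.6 F_EXX × L) = 85.6 × 2.0 / (0.6 × 70 × 27) = 0.151 in.
Required leg w = t_e / 0.707 = 0.2135 in → use 1/4 in.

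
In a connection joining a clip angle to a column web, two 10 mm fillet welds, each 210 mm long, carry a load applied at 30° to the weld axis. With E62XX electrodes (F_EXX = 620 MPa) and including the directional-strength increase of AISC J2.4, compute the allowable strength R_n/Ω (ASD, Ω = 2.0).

t_e = 0.707 × 10 = 7.07 mm; A_we = 7.07 × 420 = 2969 mm².
Directional factor: 1.0 + 0.5 sin^1.5(30°) = 1.177.
F_nw = 0.6 × 620 × 1.177 = 437.8 MPa.
R_n/Ω = (437.8 × 2969) / 2.0 × 10⁻³ = 649.9 kN.

R_n/Ω ≈ 650 kN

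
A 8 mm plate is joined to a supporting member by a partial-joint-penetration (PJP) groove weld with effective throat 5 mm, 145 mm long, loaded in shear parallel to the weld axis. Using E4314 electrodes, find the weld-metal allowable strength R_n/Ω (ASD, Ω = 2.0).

E43XX → F_EXX = 430 MPa.
Effective throat (given) t_e = 5 mm.
A_we = 5 × 145 = 725 mm².
F_nw = 0.6 F_EXX = 258 MPa.
R_n/Ω = (258 × 725) / 2.0 × 10⁻³ = 93.53 kN.

R_n/Ω ≈ 93.5 kN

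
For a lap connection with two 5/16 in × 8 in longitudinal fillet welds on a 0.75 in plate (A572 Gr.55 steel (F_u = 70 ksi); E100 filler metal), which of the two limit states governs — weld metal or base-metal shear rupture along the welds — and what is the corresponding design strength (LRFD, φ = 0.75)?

φR_n ≈ 159 kips (weld metal governs)

E100XX → F_EXX = 100 ksi.
t_e = 0.707 × 0.3125 = 0.2209 in; L = 16 in.
Weld metal: φR_n = 0.75 × 0.6 × 100 × 0.2209 × 16 = 159.1 kips.
Base metal (shear rupture): φR_n = 0.75 × 0.6 × 70 × 0.75 × 16 = 378 kips.
Governing: weld metal.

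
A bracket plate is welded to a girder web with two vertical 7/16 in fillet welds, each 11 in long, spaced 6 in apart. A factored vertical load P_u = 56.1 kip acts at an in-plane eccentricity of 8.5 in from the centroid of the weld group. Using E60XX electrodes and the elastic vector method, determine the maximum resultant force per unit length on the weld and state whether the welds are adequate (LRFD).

E60XX → F_EXX = 60 ksi.
Total weld length L_w = 22 in. Treat welds as unit-width lines.
Polar moment about centroid: J = 2[d³/12 + d(b/2)²] = 2[11³/12 + 11×3²] = 419.8 in³.
Direct shear f_v = P/L_w = 56.1 / 22 = 2.55 kip/in (vertical).
Torsion M = P·e = 56.1 × 8.5 = 476.85 kip·in.
Critical point at (x, y) = (3, 5.5) from centroid. f_tx = M·y/J = 6.247 kip/in; f_ty = M·x/J = 3.407 kip/in.
Resultant f_max = √[f_tx² + (f_v + f_ty)²] = √[6.247² + (2.55 + 3.407)²] = 8.632 kip/in.
Capacity per unit length: φr_n = 0.75 × 0.6 × 60 × (0.707 × 0.4375) = 8.351 kip/in.
8.632 > 8.351 → NOT adequate.

f_max ≈ 8.63 kip/in; NOT adequate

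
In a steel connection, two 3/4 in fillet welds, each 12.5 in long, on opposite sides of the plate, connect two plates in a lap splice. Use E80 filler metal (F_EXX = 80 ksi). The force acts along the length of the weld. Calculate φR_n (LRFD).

Effective throat t_e = 0.707 × 0.75 = 0.5302 in.
Total length L = 25 in; A_we = 0.5302 × 25 = 13.26 in².
F_nw = 0.6 F_EXX = 0.6 × 80 = 48 ksi.
φR_n = 0.75 × 48 × 13.26 = 477.2 kips.

φR_n ≈ 477 kips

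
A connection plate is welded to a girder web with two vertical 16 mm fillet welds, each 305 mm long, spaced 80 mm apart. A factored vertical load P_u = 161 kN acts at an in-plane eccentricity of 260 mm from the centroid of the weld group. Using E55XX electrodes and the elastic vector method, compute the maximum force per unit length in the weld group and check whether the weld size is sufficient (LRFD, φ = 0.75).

f_max ≈ 1250 N/mm; adequate

E55XX → F_EXX = 550 MPa.
Total weld length L_w = 610 mm. Treat welds as unit-width lines.
Polar moment about centroid: J = 2[d³/12 + d(b/2)²] = 2[305³/12 + 305×40²] = 5705000 mm³.
Direct shear f_v = P/L_w = 161×10³ / 610 = 263.9 N/mm (vertical).
Torsion M = P·e = 161×10³ × 260 = 41860000 N·mm.
Critical point at (x, y) = (40, 152.5) from centroid. f_tx = M·y/J = 1119 N/mm; f_ty = M·x/J = 293.5 N/mm.
Resultant f_max = √[f_tx² + (f_v + f_ty)²] = √[1119² + (263.9 + 293.5)²] = 1250 N/mm.
Capacity per unit length: φr_n = 0.75 × 0.6 × 550 × (0.707 × 16) = 2800 N/mm.
1250 ≤ 2800 → adequate.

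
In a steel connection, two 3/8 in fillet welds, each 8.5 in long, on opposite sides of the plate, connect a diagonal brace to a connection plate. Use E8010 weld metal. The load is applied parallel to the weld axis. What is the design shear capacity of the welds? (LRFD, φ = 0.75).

φR_n ≈ 162 kip

E80XX → F_EXX = 80 ksi.
Effective throat t_e = 0.707 × 0.375 = 0.2651 in.
Total length L = 17 in; A_we = 0.2651 × 17 = 4.507 in².
F_nw = 0.6 F_EXX = 0.6 × 80 = 48 ksi.
φR_n = 0.75 × 48 × 4.507 = 162.3 kip.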